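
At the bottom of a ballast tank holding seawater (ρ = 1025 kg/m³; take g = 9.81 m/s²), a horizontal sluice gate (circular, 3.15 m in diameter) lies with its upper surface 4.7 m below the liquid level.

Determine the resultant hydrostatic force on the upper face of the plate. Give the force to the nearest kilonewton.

γ = ρg = 1025 × 9.81 / 1000 = 10.05525 kN/m³.
The plate is horizontal, so pressure is uniform at p = γ·h = 10.05525 × 4.7 = 47.2597 kN/m².
A = π(1.575)² = 7.79311 m².
F = p·A = 47.2597 × 7.79311 = 368.3 kN.

F ≈ 368 kN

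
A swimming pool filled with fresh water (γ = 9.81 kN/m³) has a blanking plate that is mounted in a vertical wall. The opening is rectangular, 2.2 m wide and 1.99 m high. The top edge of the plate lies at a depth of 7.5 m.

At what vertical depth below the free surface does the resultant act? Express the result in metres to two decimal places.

γ = 9.81 kN/m³.
The centroid lies 1.99/2 = 0.995 m below the top edge, so the centroid depth is h_c = 7.5 + 0.995 = 8.495 m.
A = 2.2 × 1.99 = 4.378 m².
Resultant F = γ·h_c·A = 9.81 × 8.495 × 4.378 = 364.845 kN.
I_c = b·h³/12 = 2.2 × 1.99³/12 = 1.44478 m⁴.
Centre of pressure: y_p = y_c + I_c/(y_c·A) = 8.495 + 1.44478/(8.495 × 4.378) = 8.495 + 0.0388475 = 8.53385 m along the plane.

h_p = 8.53 m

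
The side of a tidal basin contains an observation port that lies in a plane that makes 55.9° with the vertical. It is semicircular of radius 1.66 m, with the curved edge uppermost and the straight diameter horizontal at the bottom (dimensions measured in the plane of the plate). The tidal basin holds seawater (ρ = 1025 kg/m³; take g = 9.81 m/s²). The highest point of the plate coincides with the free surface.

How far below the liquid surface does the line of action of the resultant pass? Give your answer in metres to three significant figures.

h_p = 0.649 m

γ = ρg = 1025 × 9.81 / 1000 = 10.05525 kN/m³.
The plate makes 55.9° with the vertical, i.e. θ = 90° − 55.9° = 34.1° to the horizontal. Measuring y along the incline from the free-surface line, vertical depth h = y·sinθ with sinθ = 0.560639.
The centroid lies 4r/(3π) = 0.704526 m above the diameter, so r − 4r/(3π) = 1.66 − 0.704526 = 0.955474 m below the topmost point, so y_c = 0.955474 m and h_c = 0.955474 × 0.560639 = 0.535676 m.
A = πr²/2 = π × 1.66²/2 = 4.32849 m².
Resultant F = γ·h_c·A = 10.05525 × 0.535676 × 4.32849 = 23.3148 kN.
I_c = (π/8 − 8/(9π))·r⁴ = 0.109757 × 1.66⁴ = 0.833421 m⁴.
Centre of pressure: y_p = y_c + I_c/(y_c·A) = 0.955474 + 0.833421/(0.955474 × 4.32849) = 0.955474 + 0.201516 = 1.15699 m along the plane.
Vertically, h_p = y_p·sinθ = 1.15699 × 0.560639 = 0.648654 m.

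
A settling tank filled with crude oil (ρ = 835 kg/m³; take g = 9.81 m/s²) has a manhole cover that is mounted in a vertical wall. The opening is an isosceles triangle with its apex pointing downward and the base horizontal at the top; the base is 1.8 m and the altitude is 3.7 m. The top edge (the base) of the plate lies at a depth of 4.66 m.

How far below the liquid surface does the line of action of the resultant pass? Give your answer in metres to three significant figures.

h_p = 6.02 m

γ = ρg = 835 × 9.81 / 1000 = 8.19135 kN/m³.
With the apex down, the centroid sits h/3 = 3.7/3 = 1.23333 m below the base (the top edge), so the centroid depth is h_c = 4.66 + 1.23333 = 5.89333 m.
A = ½ × 1.8 × 3.7 = 3.33 m².
Resultant F = γ·h_c·A = 8.19135 × 5.89333 × 3.33 = 160.754 kN.
I_c = b·h³/36 = 1.8 × 3.7³/36 = 2.53265 m⁴.
Centre of pressure: y_p = y_c + I_c/(y_c·A) = 5.89333 + 2.53265/(5.89333 × 3.33) = 5.89333 + 0.129054 = 6.02238 m along the plane.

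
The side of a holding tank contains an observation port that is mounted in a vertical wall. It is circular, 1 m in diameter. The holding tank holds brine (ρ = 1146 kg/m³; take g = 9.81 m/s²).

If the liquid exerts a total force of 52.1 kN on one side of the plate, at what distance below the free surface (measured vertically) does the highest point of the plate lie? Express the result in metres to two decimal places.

d_top ≈ 5.40 m

γ = ρg = 1146 × 9.81 / 1000 = 11.24226 kN/m³.
A = π(0.5)² = 0.785398 m².
From F = γ·h_c·A, the centroid depth is h_c = 52.1/(11.24226 × 0.785398) = 5.90057 m.
The centroid is at the centre, 0.5 m below the top of the plate, so the highest point sits at h_top = 5.90057 − 0.5 = 5.40057 m below the surface.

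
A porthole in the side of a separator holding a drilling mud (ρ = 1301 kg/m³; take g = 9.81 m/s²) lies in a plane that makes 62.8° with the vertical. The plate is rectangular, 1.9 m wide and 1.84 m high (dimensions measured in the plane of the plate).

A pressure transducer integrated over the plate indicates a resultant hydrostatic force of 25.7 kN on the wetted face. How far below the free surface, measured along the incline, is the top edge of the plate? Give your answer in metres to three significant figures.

y_top ≈ 0.340 m

γ = ρg = 1301 × 9.81 / 1000 = 12.76281 kN/m³.
A = 1.9 × 1.84 = 3.496 m².
From F = γ·h_c·A, the centroid depth is h_c = 25.7/(12.76281 × 3.496) = 0.575991 m.
The plate makes 62.8° with the vertical, i.e. θ = 90° − 62.8° = 27.2° to the horizontal. Measuring y along the incline from the free-surface line, vertical depth h = y·sinθ with sinθ = 0.457098.
Along the incline, y_c = h_c/sinθ = 0.575991/0.457098 = 1.2601 m.
The centroid lies 1.84/2 = 0.92 m below the top edge, so the top edge sits at y_top = 1.2601 − 0.92 = 0.3401 m along the incline.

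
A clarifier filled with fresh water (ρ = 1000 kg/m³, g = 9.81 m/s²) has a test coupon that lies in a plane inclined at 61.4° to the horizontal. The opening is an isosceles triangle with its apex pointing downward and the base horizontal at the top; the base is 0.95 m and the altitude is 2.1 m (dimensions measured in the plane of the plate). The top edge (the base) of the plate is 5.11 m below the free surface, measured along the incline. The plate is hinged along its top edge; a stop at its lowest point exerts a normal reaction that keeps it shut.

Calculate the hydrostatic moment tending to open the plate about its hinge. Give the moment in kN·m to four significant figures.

γ = ρg = 1000 × 9.81 = 9810 N/m³ = 9.81 kN/m³.
Let θ = 61.4° be the plate's angle to the horizontal; measure y along the incline from where the plane meets the free surface. Vertical depth h = y·sinθ with sinθ = 0.877983.
With the apex down, the centroid sits h/3 = 2.1/3 = 0.7 m below the base (the top edge), so y_c = 5.11 + 0.7 = 5.81 m and h_c = 5.81 × 0.877983 = 5.10108 m.
A = ½ × 0.95 × 2.1 = 0.9975 m².
Resultant F = γ·h_c·A = 9.81 × 5.10108 × 0.9975 = 49.9165 kN.
I_c = b·h³/36 = 0.95 × 2.1³/36 = 0.244388 m⁴.
Centre of pressure: y_p = y_c + I_c/(y_c·A) = 5.81 + 0.244388/(5.81 × 0.9975) = 5.81 + 0.0421688 = 5.85217 m along the plane.
The resultant acts 0.7 + 0.0421688 = 0.742169 m (along the plate) below the hinge at the top edge, so the moment about the hinge is M = F × 0.742169 = 49.9165 × 0.742169 = 37.0465 kN·m.

M ≈ 37.05 kN·m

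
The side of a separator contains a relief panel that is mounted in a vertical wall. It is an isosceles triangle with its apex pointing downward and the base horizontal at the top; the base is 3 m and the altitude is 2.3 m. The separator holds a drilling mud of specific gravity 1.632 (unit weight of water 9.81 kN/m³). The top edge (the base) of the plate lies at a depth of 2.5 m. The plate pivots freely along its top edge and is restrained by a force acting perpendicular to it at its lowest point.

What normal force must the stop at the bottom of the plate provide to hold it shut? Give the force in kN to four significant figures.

γ = 1.632 × 9.81 = 16.00992 kN/m³.
With the apex down, the centroid sits h/3 = 2.3/3 = 0.766667 m below the base (the top edge), so the centroid depth is h_c = 2.5 + 0.766667 = 3.26667 m.
A = ½ × 3 × 2.3 = 3.45 m².
Resultant F = γ·h_c·A = 16.00992 × 3.26667 × 3.45 = 180.432 kN.
I_c = b·h³/36 = 3 × 2.3³/36 = 1.01392 m⁴.
Centre of pressure: y_p = y_c + I_c/(y_c·A) = 3.26667 + 1.01392/(3.26667 × 3.45) = 3.26667 + 0.0899662 = 3.35664 m along the plane.
The resultant acts 0.766667 + 0.0899662 = 0.856633 m (along the plate) below the hinge at the top edge, so the moment about the hinge is M = F × 0.856633 = 180.432 × 0.856633 = 154.564 kN·m.
A normal force at the bottom, 2.3 m from the hinge, must supply this moment: P = 154.564/2.3 = 67.2017 kN.

P ≈ 67.20 kN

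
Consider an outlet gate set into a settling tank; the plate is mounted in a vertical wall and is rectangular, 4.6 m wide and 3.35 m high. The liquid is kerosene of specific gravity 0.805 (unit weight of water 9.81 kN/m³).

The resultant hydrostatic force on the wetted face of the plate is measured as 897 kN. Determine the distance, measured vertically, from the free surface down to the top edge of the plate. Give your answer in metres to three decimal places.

γ = 0.805 × 9.81 = 7.89705 kN/m³.
A = 4.6 × 3.35 = 15.41 m².
From F = γ·h_c·A, the centroid depth is h_c = 897/(7.89705 × 15.41) = 7.37097 m.
The centroid lies 3.35/2 = 1.675 m below the top edge, so the top edge sits at h_top = 7.37097 − 1.675 = 5.69597 m below the surface.

d_top ≈ 5.696 m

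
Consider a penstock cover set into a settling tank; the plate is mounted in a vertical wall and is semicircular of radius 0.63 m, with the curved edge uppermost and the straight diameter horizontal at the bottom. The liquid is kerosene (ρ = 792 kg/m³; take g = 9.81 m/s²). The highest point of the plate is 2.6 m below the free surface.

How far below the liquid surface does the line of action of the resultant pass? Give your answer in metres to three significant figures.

γ = ρg = 792 × 9.81 / 1000 = 7.76952 kN/m³.
The centroid lies 4r/(3π) = 0.26738 m above the diameter, so r − 4r/(3π) = 0.63 − 0.26738 = 0.36262 m below the topmost point, so the centroid depth is h_c = 2.6 + 0.36262 = 2.96262 m.
A = πr²/2 = π × 0.63²/2 = 0.623449 m².
Resultant F = γ·h_c·A = 7.76952 × 2.96262 × 0.623449 = 14.3506 kN.
I_c = (π/8 − 8/(9π))·r⁴ = 0.109757 × 0.63⁴ = 0.01729 m⁴.
Centre of pressure: y_p = y_c + I_c/(y_c·A) = 2.96262 + 0.01729/(2.96262 × 0.623449) = 2.96262 + 0.00936091 = 2.97198 m along the plane.

h_p = 2.97 m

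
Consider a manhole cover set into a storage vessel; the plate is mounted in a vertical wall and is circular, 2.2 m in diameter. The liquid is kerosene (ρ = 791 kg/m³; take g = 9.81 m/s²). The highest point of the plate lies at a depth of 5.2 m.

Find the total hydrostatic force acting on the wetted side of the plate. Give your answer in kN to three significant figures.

F ≈ 186 kN

γ = ρg = 791 × 9.81 / 1000 = 7.75971 kN/m³.
The centroid is at the centre, 1.1 m below the top of the plate, so the centroid depth is h_c = 5.2 + 1.1 = 6.3 m.
A = π(1.1)² = 3.80133 m².
Resultant F = γ·h_c·A = 7.75971 × 6.3 × 3.80133 = 185.832 kN.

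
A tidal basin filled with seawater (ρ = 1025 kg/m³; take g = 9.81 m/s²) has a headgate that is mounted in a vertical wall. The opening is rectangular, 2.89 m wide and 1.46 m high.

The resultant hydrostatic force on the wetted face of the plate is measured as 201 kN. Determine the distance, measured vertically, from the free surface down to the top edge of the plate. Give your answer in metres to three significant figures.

d_top ≈ 4.01 m

γ = ρg = 1025 × 9.81 / 1000 = 10.05525 kN/m³.
A = 2.89 × 1.46 = 4.2194 m².
From F = γ·h_c·A, the centroid depth is h_c = 201/(10.05525 × 4.2194) = 4.73754 m.
The centroid lies 1.46/2 = 0.73 m below the top edge, so the top edge sits at h_top = 4.73754 − 0.73 = 4.00754 m below the surface.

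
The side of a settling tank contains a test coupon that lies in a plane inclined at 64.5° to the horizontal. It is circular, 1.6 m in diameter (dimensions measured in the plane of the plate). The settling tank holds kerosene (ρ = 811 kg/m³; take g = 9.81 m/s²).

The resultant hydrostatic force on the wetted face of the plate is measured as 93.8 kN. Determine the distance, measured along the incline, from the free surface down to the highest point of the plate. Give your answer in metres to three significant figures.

γ = ρg = 811 × 9.81 / 1000 = 7.95591 kN/m³.
A = π(0.8)² = 2.01062 m².
From F = γ·h_c·A, the centroid depth is h_c = 93.8/(7.95591 × 2.01062) = 5.86385 m.
Let θ = 64.5° be the plate's angle to the horizontal; measure y along the incline from where the plane meets the free surface. Vertical depth h = y·sinθ with sinθ = 0.902585.
Along the incline, y_c = h_c/sinθ = 5.86385/0.902585 = 6.49673 m.
The centroid is at the centre, 0.8 m below the top of the plate, so the highest point sits at y_top = 6.49673 − 0.8 = 5.69673 m along the incline.

y_top ≈ 5.70 m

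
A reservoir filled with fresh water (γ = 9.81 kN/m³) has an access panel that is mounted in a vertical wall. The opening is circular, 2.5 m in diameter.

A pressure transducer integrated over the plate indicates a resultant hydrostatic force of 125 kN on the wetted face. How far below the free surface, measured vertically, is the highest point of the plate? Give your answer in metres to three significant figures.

γ = 9.81 kN/m³.
A = π(1.25)² = 4.90874 m².
From F = γ·h_c·A, the centroid depth is h_c = 125/(9.81 × 4.90874) = 2.5958 m.
The centroid is at the centre, 1.25 m below the top of the plate, so the highest point sits at h_top = 2.5958 − 1.25 = 1.3458 m below the surface.

d_top ≈ 1.35 m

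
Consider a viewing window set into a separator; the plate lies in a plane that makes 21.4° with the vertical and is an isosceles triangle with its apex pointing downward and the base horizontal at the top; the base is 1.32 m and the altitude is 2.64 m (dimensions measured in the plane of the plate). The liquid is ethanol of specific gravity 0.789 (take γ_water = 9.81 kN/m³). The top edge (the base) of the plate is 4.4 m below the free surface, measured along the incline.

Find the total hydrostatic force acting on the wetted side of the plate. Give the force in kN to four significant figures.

γ = 0.789 × 9.81 = 7.74009 kN/m³.
The plate makes 21.4° with the vertical, i.e. θ = 90° − 21.4° = 68.6° to the horizontal. Measuring y along the incline from the free-surface line, vertical depth h = y·sinθ with sinθ = 0.931056.
With the apex down, the centroid sits h/3 = 2.64/3 = 0.88 m below the base (the top edge), so y_c = 4.4 + 0.88 = 5.28 m and h_c = 5.28 × 0.931056 = 4.91598 m.
A = ½ × 1.32 × 2.64 = 1.7424 m².
Resultant F = γ·h_c·A = 7.74009 × 4.91598 × 1.7424 = 66.2985 kN.

F ≈ 66.30 kN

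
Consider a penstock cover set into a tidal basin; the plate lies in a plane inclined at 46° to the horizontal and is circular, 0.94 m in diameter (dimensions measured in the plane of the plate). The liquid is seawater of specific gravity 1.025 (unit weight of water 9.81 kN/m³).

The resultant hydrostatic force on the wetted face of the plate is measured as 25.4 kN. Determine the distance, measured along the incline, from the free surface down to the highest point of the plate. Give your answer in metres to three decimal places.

y_top ≈ 4.590 m

γ = 1.025 × 9.81 = 10.05525 kN/m³.
A = π(0.47)² = 0.693978 m².
From F = γ·h_c·A, the centroid depth is h_c = 25.4/(10.05525 × 0.693978) = 3.63995 m.
Let θ = 46° be the plate's angle to the horizontal; measure y along the incline from where the plane meets the free surface. Vertical depth h = y·sinθ with sinθ = 0.719340.
Along the incline, y_c = h_c/sinθ = 3.63995/0.719340 = 5.06012 m.
The centroid is at the centre, 0.47 m below the top of the plate, so the highest point sits at y_top = 5.06012 − 0.47 = 4.59012 m along the incline.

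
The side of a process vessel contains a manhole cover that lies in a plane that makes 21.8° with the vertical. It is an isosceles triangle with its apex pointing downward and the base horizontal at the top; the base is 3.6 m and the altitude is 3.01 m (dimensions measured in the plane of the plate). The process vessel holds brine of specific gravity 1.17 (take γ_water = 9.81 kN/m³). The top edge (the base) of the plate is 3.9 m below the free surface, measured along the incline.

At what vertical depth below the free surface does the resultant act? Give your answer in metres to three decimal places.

γ = 1.17 × 9.81 = 11.4777 kN/m³.
The plate makes 21.8° with the vertical, i.e. θ = 90° − 21.8° = 68.2° to the horizontal. Measuring y along the incline from the free-surface line, vertical depth h = y·sinθ with sinθ = 0.928486.
With the apex down, the centroid sits h/3 = 3.01/3 = 1.00333 m below the base (the top edge), so y_c = 3.9 + 1.00333 = 4.90333 m and h_c = 4.90333 × 0.928486 = 4.55267 m.
A = ½ × 3.6 × 3.01 = 5.418 m².
Resultant F = γ·h_c·A = 11.4777 × 4.55267 × 5.418 = 283.113 kN.
I_c = b·h³/36 = 3.6 × 3.01³/36 = 2.72709 m⁴.
Centre of pressure: y_p = y_c + I_c/(y_c·A) = 4.90333 + 2.72709/(4.90333 × 5.418) = 4.90333 + 0.102652 = 5.00598 m along the plane.
Vertically, h_p = y_p·sinθ = 5.00598 × 0.928486 = 4.64798 m.

h_p = 4.648 m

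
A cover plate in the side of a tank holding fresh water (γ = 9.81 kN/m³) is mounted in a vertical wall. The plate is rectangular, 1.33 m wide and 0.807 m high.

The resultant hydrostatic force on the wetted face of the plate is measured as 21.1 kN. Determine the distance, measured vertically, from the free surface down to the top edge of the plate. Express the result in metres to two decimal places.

γ = 9.81 kN/m³.
A = 1.33 × 0.807 = 1.07331 m².
From F = γ·h_c·A, the centroid depth is h_c = 21.1/(9.81 × 1.07331) = 2.00396 m.
The centroid lies 0.807/2 = 0.4035 m below the top edge, so the top edge sits at h_top = 2.00396 − 0.4035 = 1.60046 m below the surface.

d_top ≈ 1.60 m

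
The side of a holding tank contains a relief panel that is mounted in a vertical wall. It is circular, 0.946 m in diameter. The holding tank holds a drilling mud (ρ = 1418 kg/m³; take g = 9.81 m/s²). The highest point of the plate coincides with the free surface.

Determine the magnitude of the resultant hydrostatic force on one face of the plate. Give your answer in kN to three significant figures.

γ = ρg = 1418 × 9.81 / 1000 = 13.91058 kN/m³.
The centroid is at the centre, 0.473 m below the top of the plate, so the centroid depth is h_c = 0.473 m.
A = π(0.473)² = 0.702865 m².
Resultant F = γ·h_c·A = 13.91058 × 0.473 × 0.702865 = 4.62464 kN.

F ≈ 4.62 kN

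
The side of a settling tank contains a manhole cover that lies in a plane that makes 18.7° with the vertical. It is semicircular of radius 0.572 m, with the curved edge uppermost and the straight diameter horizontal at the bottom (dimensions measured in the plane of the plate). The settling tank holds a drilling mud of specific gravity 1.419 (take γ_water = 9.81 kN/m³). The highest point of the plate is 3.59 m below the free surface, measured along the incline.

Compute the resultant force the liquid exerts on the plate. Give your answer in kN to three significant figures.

γ = 1.419 × 9.81 = 13.92039 kN/m³.
The plate makes 18.7° with the vertical, i.e. θ = 90° − 18.7° = 71.3° to the horizontal. Measuring y along the incline from the free-surface line, vertical depth h = y·sinθ with sinθ = 0.947210.
The centroid lies 4r/(3π) = 0.242764 m above the diameter, so r − 4r/(3π) = 0.572 − 0.242764 = 0.329236 m below the topmost point, so y_c = 3.59 + 0.329236 = 3.91924 m and h_c = 3.91924 × 0.947210 = 3.71234 m.
A = πr²/2 = π × 0.572²/2 = 0.513939 m².
Resultant F = γ·h_c·A = 13.92039 × 3.71234 × 0.513939 = 26.5589 kN.

F ≈ 26.6 kN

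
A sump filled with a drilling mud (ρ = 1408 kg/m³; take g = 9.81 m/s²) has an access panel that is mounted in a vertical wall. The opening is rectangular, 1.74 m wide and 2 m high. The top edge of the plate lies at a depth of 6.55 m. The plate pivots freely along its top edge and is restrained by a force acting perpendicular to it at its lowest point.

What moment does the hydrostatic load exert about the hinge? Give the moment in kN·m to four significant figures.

γ = ρg = 1408 × 9.81 / 1000 = 13.81248 kN/m³.
The centroid lies 2/2 = 1 m below the top edge, so the centroid depth is h_c = 6.55 + 1 = 7.55 m.
A = 1.74 × 2 = 3.48 m².
Resultant F = γ·h_c·A = 13.81248 × 7.55 × 3.48 = 362.909 kN.
I_c = b·h³/12 = 1.74 × 2³/12 = 1.16 m⁴.
Centre of pressure: y_p = y_c + I_c/(y_c·A) = 7.55 + 1.16/(7.55 × 3.48) = 7.55 + 0.0441501 = 7.59415 m along the plane.
The resultant acts 1 + 0.0441501 = 1.04415 m (along the plate) below the hinge at the top edge, so the moment about the hinge is M = F × 1.04415 = 362.909 × 1.04415 = 378.931 kN·m.

M ≈ 378.9 kN·m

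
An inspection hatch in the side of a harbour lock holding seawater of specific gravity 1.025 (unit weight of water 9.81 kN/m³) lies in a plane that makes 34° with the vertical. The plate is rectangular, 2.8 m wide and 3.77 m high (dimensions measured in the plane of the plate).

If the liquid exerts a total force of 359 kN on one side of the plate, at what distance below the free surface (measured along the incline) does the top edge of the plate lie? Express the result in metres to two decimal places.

γ = 1.025 × 9.81 = 10.05525 kN/m³.
A = 2.8 × 3.77 = 10.556 m².
From F = γ·h_c·A, the centroid depth is h_c = 359/(10.05525 × 10.556) = 3.38222 m.
The plate makes 34° with the vertical, i.e. θ = 90° − 34° = 56° to the horizontal. Measuring y along the incline from the free-surface line, vertical depth h = y·sinθ with sinθ = 0.829038.
Along the incline, y_c = h_c/sinθ = 3.38222/0.829038 = 4.07969 m.
The centroid lies 3.77/2 = 1.885 m below the top edge, so the top edge sits at y_top = 4.07969 − 1.885 = 2.19469 m along the incline.

y_top ≈ 2.19 m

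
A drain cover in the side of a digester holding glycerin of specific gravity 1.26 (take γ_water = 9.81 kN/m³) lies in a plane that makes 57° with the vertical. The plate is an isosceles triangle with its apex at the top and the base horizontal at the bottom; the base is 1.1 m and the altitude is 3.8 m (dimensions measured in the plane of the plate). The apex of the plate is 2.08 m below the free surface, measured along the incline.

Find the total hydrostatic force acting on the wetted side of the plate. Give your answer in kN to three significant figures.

γ = 1.26 × 9.81 = 12.3606 kN/m³.
The plate makes 57° with the vertical, i.e. θ = 90° − 57° = 33° to the horizontal. Measuring y along the incline from the free-surface line, vertical depth h = y·sinθ with sinθ = 0.544639.
With the apex up, the centroid sits 2h/3 = 2 × 3.8/3 = 2.53333 m below the apex, so y_c = 2.08 + 2.53333 = 4.61333 m and h_c = 4.61333 × 0.544639 = 2.5126 m.
A = ½ × 1.1 × 3.8 = 2.09 m².
Resultant F = γ·h_c·A = 12.3606 × 2.5126 × 2.09 = 64.9096 kN.

F ≈ 64.9 kN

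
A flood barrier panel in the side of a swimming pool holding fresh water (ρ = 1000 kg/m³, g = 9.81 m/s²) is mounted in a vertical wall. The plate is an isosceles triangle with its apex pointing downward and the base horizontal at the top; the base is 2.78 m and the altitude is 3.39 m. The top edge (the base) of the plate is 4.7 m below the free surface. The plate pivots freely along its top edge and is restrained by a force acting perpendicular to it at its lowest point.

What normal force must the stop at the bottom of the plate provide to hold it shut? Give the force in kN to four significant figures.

γ = ρg = 1000 × 9.81 = 9810 N/m³ = 9.81 kN/m³.
With the apex down, the centroid sits h/3 = 3.39/3 = 1.13 m below the base (the top edge), so the centroid depth is h_c = 4.7 + 1.13 = 5.83 m.
A = ½ × 2.78 × 3.39 = 4.7121 m².
Resultant F = γ·h_c·A = 9.81 × 5.83 × 4.7121 = 269.496 kN.
I_c = b·h³/36 = 2.78 × 3.39³/36 = 3.00844 m⁴.
Centre of pressure: y_p = y_c + I_c/(y_c·A) = 5.83 + 3.00844/(5.83 × 4.7121) = 5.83 + 0.109511 = 5.93951 m along the plane.
The resultant acts 1.13 + 0.109511 = 1.23951 m (along the plate) below the hinge at the top edge, so the moment about the hinge is M = F × 1.23951 = 269.496 × 1.23951 = 334.043 kN·m.
A normal force at the bottom, 3.39 m from the hinge, must supply this moment: P = 334.043/3.39 = 98.5378 kN.

P ≈ 98.54 kN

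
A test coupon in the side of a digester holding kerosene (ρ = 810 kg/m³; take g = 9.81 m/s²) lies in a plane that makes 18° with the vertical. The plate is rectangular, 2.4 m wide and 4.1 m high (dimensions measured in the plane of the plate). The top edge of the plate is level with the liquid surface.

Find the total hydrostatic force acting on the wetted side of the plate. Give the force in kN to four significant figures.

F ≈ 152.4 kN

γ = ρg = 810 × 9.81 / 1000 = 7.9461 kN/m³.
The plate makes 18° with the vertical, i.e. θ = 90° − 18° = 72° to the horizontal. Measuring y along the incline from the free-surface line, vertical depth h = y·sinθ with sinθ = 0.951057.
The centroid lies 4.1/2 = 2.05 m below the top edge, so y_c = 2.05 m and h_c = 2.05 × 0.951057 = 1.94967 m.
A = 2.4 × 4.1 = 9.84 m².
Resultant F = γ·h_c·A = 7.9461 × 1.94967 × 9.84 = 152.444 kN.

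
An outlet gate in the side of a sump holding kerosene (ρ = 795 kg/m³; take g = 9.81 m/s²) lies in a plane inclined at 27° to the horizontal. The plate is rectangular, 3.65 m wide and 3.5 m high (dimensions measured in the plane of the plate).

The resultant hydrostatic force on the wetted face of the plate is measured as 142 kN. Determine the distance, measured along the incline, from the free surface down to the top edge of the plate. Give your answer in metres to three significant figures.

y_top ≈ 1.39 m

γ = ρg = 795 × 9.81 / 1000 = 7.79895 kN/m³.
A = 3.65 × 3.5 = 12.775 m².
From F = γ·h_c·A, the centroid depth is h_c = 142/(7.79895 × 12.775) = 1.42525 m.
Let θ = 27° be the plate's angle to the horizontal; measure y along the incline from where the plane meets the free surface. Vertical depth h = y·sinθ with sinθ = 0.453990.
Along the incline, y_c = h_c/sinθ = 1.42525/0.453990 = 3.13939 m.
The centroid lies 3.5/2 = 1.75 m below the top edge, so the top edge sits at y_top = 3.13939 − 1.75 = 1.38939 m along the incline.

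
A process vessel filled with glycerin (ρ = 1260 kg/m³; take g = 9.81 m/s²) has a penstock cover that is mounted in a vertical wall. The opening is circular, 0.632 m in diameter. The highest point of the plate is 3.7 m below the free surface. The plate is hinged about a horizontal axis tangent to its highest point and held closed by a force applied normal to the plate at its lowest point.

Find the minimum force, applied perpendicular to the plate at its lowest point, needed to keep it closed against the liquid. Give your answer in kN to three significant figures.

P ≈ 7.94 kN

γ = ρg = 1260 × 9.81 / 1000 = 12.3606 kN/m³.
The centroid is at the centre, 0.316 m below the top of the plate, so the centroid depth is h_c = 3.7 + 0.316 = 4.016 m.
A = π(0.316)² = 0.313707 m².
Resultant F = γ·h_c·A = 12.3606 × 4.016 × 0.313707 = 15.5725 kN.
I_c = πr⁴/4 = π × 0.316⁴/4 = 0.00783138 m⁴.
Centre of pressure: y_p = y_c + I_c/(y_c·A) = 4.016 + 0.00783138/(4.016 × 0.313707) = 4.016 + 0.00621613 = 4.02222 m along the plane.
The resultant acts 0.316 + 0.00621613 = 0.322216 m (along the plate) below the hinge at the top edge, so the moment about the hinge is M = F × 0.322216 = 15.5725 × 0.322216 = 5.01771 kN·m.
A normal force at the bottom, 0.632 m from the hinge, must supply this moment: P = 5.01771/0.632 = 7.93941 kN.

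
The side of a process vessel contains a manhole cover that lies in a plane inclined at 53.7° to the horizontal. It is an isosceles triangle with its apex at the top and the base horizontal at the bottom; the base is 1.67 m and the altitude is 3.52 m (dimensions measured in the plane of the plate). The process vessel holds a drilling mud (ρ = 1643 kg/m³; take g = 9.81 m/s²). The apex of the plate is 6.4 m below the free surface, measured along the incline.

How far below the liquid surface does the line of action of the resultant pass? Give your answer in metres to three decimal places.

γ = ρg = 1643 × 9.81 / 1000 = 16.11783 kN/m³.
Let θ = 53.7° be the plate's angle to the horizontal; measure y along the incline from where the plane meets the free surface. Vertical depth h = y·sinθ with sinθ = 0.805928.
With the apex up, the centroid sits 2h/3 = 2 × 3.52/3 = 2.34667 m below the apex, so y_c = 6.4 + 2.34667 = 8.74667 m and h_c = 8.74667 × 0.805928 = 7.04919 m.
A = ½ × 1.67 × 3.52 = 2.9392 m².
Resultant F = γ·h_c·A = 16.11783 × 7.04919 × 2.9392 = 333.945 kN.
I_c = b·h³/36 = 1.67 × 3.52³/36 = 2.02321 m⁴.
Centre of pressure: y_p = y_c + I_c/(y_c·A) = 8.74667 + 2.02321/(8.74667 × 2.9392) = 8.74667 + 0.078699 = 8.82537 m along the plane.
Vertically, h_p = y_p·sinθ = 8.82537 × 0.805928 = 7.11261 m.

h_p = 7.113 m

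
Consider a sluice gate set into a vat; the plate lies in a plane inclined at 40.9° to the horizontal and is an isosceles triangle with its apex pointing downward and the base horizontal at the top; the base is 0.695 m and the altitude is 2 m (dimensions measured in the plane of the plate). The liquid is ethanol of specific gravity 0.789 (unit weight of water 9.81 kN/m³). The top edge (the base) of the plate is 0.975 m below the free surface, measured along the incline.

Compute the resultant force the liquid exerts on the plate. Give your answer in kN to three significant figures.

F ≈ 5.78 kN

γ = 0.789 × 9.81 = 7.74009 kN/m³.
Let θ = 40.9° be the plate's angle to the horizontal; measure y along the incline from where the plane meets the free surface. Vertical depth h = y·sinθ with sinθ = 0.654741.
With the apex down, the centroid sits h/3 = 2/3 = 0.666667 m below the base (the top edge), so y_c = 0.975 + 0.666667 = 1.64167 m and h_c = 1.64167 × 0.654741 = 1.07487 m.
A = ½ × 0.695 × 2 = 0.695 m².
Resultant F = γ·h_c·A = 7.74009 × 1.07487 × 0.695 = 5.78212 kN.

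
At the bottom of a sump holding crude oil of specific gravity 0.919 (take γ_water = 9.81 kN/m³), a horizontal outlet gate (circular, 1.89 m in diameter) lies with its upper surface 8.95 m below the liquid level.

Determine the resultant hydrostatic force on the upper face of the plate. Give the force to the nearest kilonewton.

γ = 0.919 × 9.81 = 9.01539 kN/m³.
The plate is horizontal, so pressure is uniform at p = γ·h = 9.01539 × 8.95 = 80.6877 kN/m².
A = π(0.945)² = 2.80552 m².
F = p·A = 80.6877 × 2.80552 = 226.371 kN.

F ≈ 226 kN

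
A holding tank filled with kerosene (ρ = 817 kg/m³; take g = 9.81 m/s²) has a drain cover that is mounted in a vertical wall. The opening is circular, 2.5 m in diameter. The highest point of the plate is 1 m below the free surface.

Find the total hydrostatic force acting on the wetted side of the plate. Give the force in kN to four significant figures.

γ = ρg = 817 × 9.81 / 1000 = 8.01477 kN/m³.
The centroid is at the centre, 1.25 m below the top of the plate, so the centroid depth is h_c = 1 + 1.25 = 2.25 m.
A = π(1.25)² = 4.90874 m².
Resultant F = γ·h_c·A = 8.01477 × 2.25 × 4.90874 = 88.5204 kN.

F ≈ 88.52 kN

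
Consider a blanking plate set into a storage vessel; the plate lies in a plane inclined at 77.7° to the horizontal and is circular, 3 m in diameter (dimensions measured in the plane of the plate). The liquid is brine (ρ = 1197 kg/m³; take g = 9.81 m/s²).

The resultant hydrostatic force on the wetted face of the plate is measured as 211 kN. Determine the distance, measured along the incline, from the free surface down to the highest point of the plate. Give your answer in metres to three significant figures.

y_top ≈ 1.10 m

γ = ρg = 1197 × 9.81 / 1000 = 11.74257 kN/m³.
A = π(1.5)² = 7.06858 m².
From F = γ·h_c·A, the centroid depth is h_c = 211/(11.74257 × 7.06858) = 2.54207 m.
Let θ = 77.7° be the plate's angle to the horizontal; measure y along the incline from where the plane meets the free surface. Vertical depth h = y·sinθ with sinθ = 0.977046.
Along the incline, y_c = h_c/sinθ = 2.54207/0.977046 = 2.60179 m.
The centroid is at the centre, 1.5 m below the top of the plate, so the highest point sits at y_top = 2.60179 − 1.5 = 1.10179 m along the incline.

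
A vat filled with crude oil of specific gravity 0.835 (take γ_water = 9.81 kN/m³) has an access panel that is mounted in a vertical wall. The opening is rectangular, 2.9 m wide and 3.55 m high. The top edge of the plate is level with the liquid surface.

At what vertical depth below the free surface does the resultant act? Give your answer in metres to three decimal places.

γ = 0.835 × 9.81 = 8.19135 kN/m³.
The centroid lies 3.55/2 = 1.775 m below the top edge, so the centroid depth is h_c = 1.775 m.
A = 2.9 × 3.55 = 10.295 m².
Resultant F = γ·h_c·A = 8.19135 × 1.775 × 10.295 = 149.686 kN.
I_c = b·h³/12 = 2.9 × 3.55³/12 = 10.8119 m⁴.
Centre of pressure: y_p = y_c + I_c/(y_c·A) = 1.775 + 10.8119/(1.775 × 10.295) = 1.775 + 0.591667 = 2.36667 m along the plane.

h_p = 2.367 m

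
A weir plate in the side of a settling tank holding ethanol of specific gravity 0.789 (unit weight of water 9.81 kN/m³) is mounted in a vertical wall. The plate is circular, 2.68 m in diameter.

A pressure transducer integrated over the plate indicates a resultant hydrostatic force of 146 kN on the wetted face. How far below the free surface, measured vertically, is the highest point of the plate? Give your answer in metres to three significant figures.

d_top ≈ 2.00 m

γ = 0.789 × 9.81 = 7.74009 kN/m³.
A = π(1.34)² = 5.64104 m².
From F = γ·h_c·A, the centroid depth is h_c = 146/(7.74009 × 5.64104) = 3.34386 m.
The centroid is at the centre, 1.34 m below the top of the plate, so the highest point sits at h_top = 3.34386 − 1.34 = 2.00386 m below the surface.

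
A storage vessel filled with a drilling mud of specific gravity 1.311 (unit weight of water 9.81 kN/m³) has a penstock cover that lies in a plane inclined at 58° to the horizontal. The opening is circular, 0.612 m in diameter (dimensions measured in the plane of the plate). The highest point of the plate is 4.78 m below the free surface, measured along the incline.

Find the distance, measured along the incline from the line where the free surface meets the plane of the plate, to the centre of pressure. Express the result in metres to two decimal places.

γ = 1.311 × 9.81 = 12.86091 kN/m³.
Let θ = 58° be the plate's angle to the horizontal; measure y along the incline from where the plane meets the free surface. Vertical depth h = y·sinθ with sinθ = 0.848048.
The centroid is at the centre, 0.306 m below the top of the plate, so y_c = 4.78 + 0.306 = 5.086 m and h_c = 5.086 × 0.848048 = 4.31317 m.
A = π(0.306)² = 0.294166 m².
Resultant F = γ·h_c·A = 12.86091 × 4.31317 × 0.294166 = 16.3178 kN.
I_c = πr⁴/4 = π × 0.306⁴/4 = 0.00688614 m⁴.
Centre of pressure: y_p = y_c + I_c/(y_c·A) = 5.086 + 0.00688614/(5.086 × 0.294166) = 5.086 + 0.00460264 = 5.0906 m along the plane.

y_p = 5.09 m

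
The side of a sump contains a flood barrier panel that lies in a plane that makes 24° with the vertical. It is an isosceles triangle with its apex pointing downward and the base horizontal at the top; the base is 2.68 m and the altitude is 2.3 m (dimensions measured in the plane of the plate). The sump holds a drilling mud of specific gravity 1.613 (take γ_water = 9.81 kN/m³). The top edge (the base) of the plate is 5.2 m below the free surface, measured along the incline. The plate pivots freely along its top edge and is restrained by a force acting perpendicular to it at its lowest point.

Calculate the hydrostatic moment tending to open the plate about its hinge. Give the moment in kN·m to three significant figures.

γ = 1.613 × 9.81 = 15.82353 kN/m³.
The plate makes 24° with the vertical, i.e. θ = 90° − 24° = 66° to the horizontal. Measuring y along the incline from the free-surface line, vertical depth h = y·sinθ with sinθ = 0.913545.
With the apex down, the centroid sits h/3 = 2.3/3 = 0.766667 m below the base (the top edge), so y_c = 5.2 + 0.766667 = 5.96667 m and h_c = 5.96667 × 0.913545 = 5.45082 m.
A = ½ × 2.68 × 2.3 = 3.082 m².
Resultant F = γ·h_c·A = 15.82353 × 5.45082 × 3.082 = 265.826 kN.
I_c = b·h³/36 = 2.68 × 2.3³/36 = 0.905766 m⁴.
Centre of pressure: y_p = y_c + I_c/(y_c·A) = 5.96667 + 0.905766/(5.96667 × 3.082) = 5.96667 + 0.0492551 = 6.01593 m along the plane.
The resultant acts 0.766667 + 0.0492551 = 0.815922 m (along the plate) below the hinge at the top edge, so the moment about the hinge is M = F × 0.815922 = 265.826 × 0.815922 = 216.893 kN·m.

M ≈ 217 kN·m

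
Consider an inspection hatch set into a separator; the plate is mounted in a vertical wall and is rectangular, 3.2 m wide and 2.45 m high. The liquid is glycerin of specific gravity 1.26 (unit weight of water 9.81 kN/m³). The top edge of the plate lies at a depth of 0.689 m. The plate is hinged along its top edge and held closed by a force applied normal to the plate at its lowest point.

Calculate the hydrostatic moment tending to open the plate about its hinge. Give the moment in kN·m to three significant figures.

γ = 1.26 × 9.81 = 12.3606 kN/m³.
The centroid lies 2.45/2 = 1.225 m below the top edge, so the centroid depth is h_c = 0.689 + 1.225 = 1.914 m.
A = 3.2 × 2.45 = 7.84 m².
Resultant F = γ·h_c·A = 12.3606 × 1.914 × 7.84 = 185.48 kN.
I_c = b·h³/12 = 3.2 × 2.45³/12 = 3.92163 m⁴.
Centre of pressure: y_p = y_c + I_c/(y_c·A) = 1.914 + 3.92163/(1.914 × 7.84) = 1.914 + 0.261342 = 2.17534 m along the plane.
The resultant acts 1.225 + 0.261342 = 1.48634 m (along the plate) below the hinge at the top edge, so the moment about the hinge is M = F × 1.48634 = 185.48 × 1.48634 = 275.686 kN·m.

M ≈ 276 kN·m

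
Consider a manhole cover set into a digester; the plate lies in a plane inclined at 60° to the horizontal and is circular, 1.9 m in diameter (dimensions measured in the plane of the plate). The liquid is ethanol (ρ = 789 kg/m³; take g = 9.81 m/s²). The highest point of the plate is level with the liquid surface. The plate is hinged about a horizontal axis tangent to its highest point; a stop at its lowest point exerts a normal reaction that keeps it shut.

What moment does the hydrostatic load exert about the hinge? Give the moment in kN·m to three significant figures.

M ≈ 21.4 kN·m

γ = ρg = 789 × 9.81 / 1000 = 7.74009 kN/m³.
Let θ = 60° be the plate's angle to the horizontal; measure y along the incline from where the plane meets the free surface. Vertical depth h = y·sinθ with sinθ = 0.866025.
The centroid is at the centre, 0.95 m below the top of the plate, so y_c = 0.95 m and h_c = 0.95 × 0.866025 = 0.822724 m.
A = π(0.95)² = 2.83529 m².
Resultant F = γ·h_c·A = 7.74009 × 0.822724 × 2.83529 = 18.055 kN.
I_c = πr⁴/4 = π × 0.95⁴/4 = 0.639712 m⁴.
Centre of pressure: y_p = y_c + I_c/(y_c·A) = 0.95 + 0.639712/(0.95 × 2.83529) = 0.95 + 0.2375 = 1.1875 m along the plane.
The resultant acts 0.95 + 0.2375 = 1.1875 m (along the plate) below the hinge at the top edge, so the moment about the hinge is M = F × 1.1875 = 18.055 × 1.1875 = 21.4403 kN·m.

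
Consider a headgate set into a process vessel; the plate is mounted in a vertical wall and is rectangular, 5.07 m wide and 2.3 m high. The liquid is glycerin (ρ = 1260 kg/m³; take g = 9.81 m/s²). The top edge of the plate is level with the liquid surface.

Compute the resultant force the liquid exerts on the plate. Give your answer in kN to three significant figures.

F ≈ 166 kN

γ = ρg = 1260 × 9.81 / 1000 = 12.3606 kN/m³.
The centroid lies 2.3/2 = 1.15 m below the top edge, so the centroid depth is h_c = 1.15 m.
A = 5.07 × 2.3 = 11.661 m².
Resultant F = γ·h_c·A = 12.3606 × 1.15 × 11.661 = 165.758 kN.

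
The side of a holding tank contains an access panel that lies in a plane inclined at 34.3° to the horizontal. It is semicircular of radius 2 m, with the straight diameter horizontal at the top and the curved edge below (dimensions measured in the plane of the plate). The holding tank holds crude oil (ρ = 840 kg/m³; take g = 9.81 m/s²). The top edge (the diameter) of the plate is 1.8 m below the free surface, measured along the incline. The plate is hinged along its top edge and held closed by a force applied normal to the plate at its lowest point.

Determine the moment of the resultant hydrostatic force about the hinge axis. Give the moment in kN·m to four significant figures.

γ = ρg = 840 × 9.81 / 1000 = 8.2404 kN/m³.
Let θ = 34.3° be the plate's angle to the horizontal; measure y along the incline from where the plane meets the free surface. Vertical depth h = y·sinθ with sinθ = 0.563526.
The centroid of a semicircle lies 4r/(3π) = 0.848826 m from the diameter, here below the top edge, so y_c = 1.8 + 0.848826 = 2.64883 m and h_c = 2.64883 × 0.563526 = 1.49268 m.
A = πr²/2 = π × 2²/2 = 6.28319 m².
Resultant F = γ·h_c·A = 8.2404 × 1.49268 × 6.28319 = 77.285 kN.
I_c = (π/8 − 8/(9π))·r⁴ = 0.109757 × 2⁴ = 1.75611 m⁴.
Centre of pressure: y_p = y_c + I_c/(y_c·A) = 2.64883 + 1.75611/(2.64883 × 6.28319) = 2.64883 + 0.105516 = 2.75435 m along the plane.
The resultant acts 0.848826 + 0.105516 = 0.954342 m (along the plate) below the hinge at the top edge, so the moment about the hinge is M = F × 0.954342 = 77.285 × 0.954342 = 73.7563 kN·m.

M ≈ 73.76 kN·m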